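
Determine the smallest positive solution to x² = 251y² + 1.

We seek the smallest positive integers (x, y) with x² - 251y² = 1, i.e., x² = 251y² + 1.
Try successive y values:
y = 1: x² = 251·1² + 1 = 252, not a perfect square
y = 2: x² = 251·2² + 1 = 1005, not a perfect square
y = 3: x² = 251·3² + 1 = 2260, not a perfect square
... continuing the search (or via continued fractions) ...
y = 231957: x² = 251·231957² + 1 = 13504816512100, x = 3674890 ✓

Verify: 3674890² - 251·231957² = 13504816512100 - 13504816512099 = 1 ✓

x = 3674890, y = 231957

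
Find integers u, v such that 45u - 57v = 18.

Step 1: Check solvability.
gcd(45, 57) = 3
Since 3 divides 18, solutions exist.

Step 2: Apply extended Euclidean algorithm to find gcd.
We find integers such that 45*x0 + 57*y0 = 3

Step 3: Scale the particular solution.
Multiply by 18/3 = 6:
u = -30, v = -24

Step 4: Verify.
45*(-30) - 57*(-24) = 18 = 18 ✓

u = -30, v = -24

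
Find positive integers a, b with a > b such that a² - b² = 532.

Factor: a² - b² = (a+b)(a-b) = 532.
We need two factors of 532 with the same parity.
Use a+b = 266 and a-b = 2 (product 266·2 = 532).
Adding: 2a = 268, so a = 134.
Subtracting: 2b = 264, so b = 132.
Check: 134² - 132² = 17956 - 17424 = 532 ✓

a = 134, b = 132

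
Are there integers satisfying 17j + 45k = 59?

Step 1: Compute gcd(17, 45).
gcd(17, 45) = 1

Step 2: Check divisibility.
Does 1 divide 59? 59 = 1 x 59, so yes.

By the theorem on linear Diophantine equations, 17j + 45k = 59 has integer solutions if and only if gcd(17, 45) divides 59. Since 1 | 59, solutions exist.

Yes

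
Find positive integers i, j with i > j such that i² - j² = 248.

Factor: i² - j² = (i+j)(i-j) = 248.
We need two factors of 248 with the same parity.
Use i+j = 124 and i-j = 2 (product 124·2 = 248).
Adding: 2i = 126, so i = 63.
Subtracting: 2j = 122, so j = 61.
Check: 63² - 61² = 3969 - 3721 = 248 ✓

i = 63, j = 61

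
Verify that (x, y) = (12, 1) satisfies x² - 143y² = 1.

Compute x² = 12² = 144
Compute 143y² = 143·1² = 143·1 = 143
x² - 143y² = 144 - 143 = 1
Since this equals 1, (12, 1) is a solution.

Yes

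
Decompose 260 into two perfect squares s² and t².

We need to find integers s, t > 0 such that s² + t² = 260.
Trying s = 2: t² = 260 - 2² = 260 - 4 = 256
t = 16
Check: 2² + 16² = 4 + 256 = 260 ✓

260 = 2² + 16²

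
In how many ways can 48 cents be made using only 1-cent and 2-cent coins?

We need non-negative integers (x, y) with 1x + 2y = 48.
For each x from 0 to 48, check if (48 - 1x) is a non-negative multiple of 2.
Solutions (x, y): (0,24), (2,23), (4,22), (6,21), ...
Count: 25

25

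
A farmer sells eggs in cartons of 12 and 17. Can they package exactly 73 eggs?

We need non-negative a, b with 12a + 17b = 73.
gcd(12, 17) = 1 divides 73, but no a in [0, 6] gives non-negative b.

No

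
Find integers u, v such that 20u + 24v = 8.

Step 1: Check solvability.
gcd(20, 24) = 4
Since 4 divides 8, solutions exist.

Step 2: Apply extended Euclidean algorithm to find gcd.
We find integers such that 20*x0 + 24*y0 = 4

Step 3: Scale the particular solution.
Multiply by 8/4 = 2:
u = -2, v = 2

Step 4: Verify.
20*(-2) + 24*(2) = 8 = 8 ✓

u = -2, v = 2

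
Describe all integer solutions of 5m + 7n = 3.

Step 1: Compute gcd(5, 7) = 1.
Since 1 divides 3, solutions exist.

Step 2: Find a particular solution using extended Euclidean algorithm.
We get m₀ = 9, n₀ = -6.
Check: 5*9 + 7*-6 = 3 = 3 ✓

Step 3: Write the general solution.
m = 9 + (7/1)t = 9 + 7t
n = -6 - (5/1)t = -6 - 5t
for any integer t.

m = 9 + 7t, n = -6 - 5t for integer t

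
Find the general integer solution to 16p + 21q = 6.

Step 1: Compute gcd(16, 21) = 1.
Since 1 divides 6, solutions exist.

Step 2: Find a particular solution using extended Euclidean algorithm.
We get p₀ = 24, q₀ = -18.
Check: 16*24 + 21*-18 = 6 = 6 ✓

Step 3: Write the general solution.
p = 24 + (21/1)t = 24 + 21t
q = -18 - (16/1)t = -18 - 16t
for any integer t.

p = 24 + 21t, q = -18 - 16t for integer t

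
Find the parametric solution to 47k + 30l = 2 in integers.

Step 1: Compute gcd(47, 30) = 1.
Since 1 divides 2, solutions exist.

Step 2: Find a particular solution using extended Euclidean algorithm.
We get k₀ = -14, l₀ = 22.
Check: 47*-14 + 30*22 = 2 = 2 ✓

Step 3: Write the general solution.
k = -14 + (30/1)t = -14 + 30t
l = 22 - (47/1)t = 22 - 47t
for any integer t.

k = -14 + 30t, l = 22 - 47t for integer t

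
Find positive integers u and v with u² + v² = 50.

We need to find integers u, v > 0 such that u² + v² = 50.
Trying u = 1: v² = 50 - 1² = 50 - 1 = 49
v = 7
Check: 1² + 7² = 1 + 49 = 50 ✓

50 = 1² + 7²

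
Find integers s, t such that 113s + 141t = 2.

Step 1: Check solvability.
gcd(113, 141) = 1
Since 1 divides 2, solutions exist.

Step 2: Apply extended Euclidean algorithm to find gcd.
We find integers such that 113*x0 + 141*y0 = 1

Step 3: Scale the particular solution.
Multiply by 2/1 = 2:
s = 10, t = -8

Step 4: Verify.
113*(10) + 141*(-8) = 2 = 2 ✓

s = 10, t = -8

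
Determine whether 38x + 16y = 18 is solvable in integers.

Step 1: Compute gcd(38, 16).
gcd(38, 16) = 2

Step 2: Check divisibility.
Does 2 divide 18? 18 = 2 x 9, so yes.

By the theorem on linear Diophantine equations, 38x + 16y = 18 has integer solutions if and only if gcd(38, 16) divides 18. Since 2 | 18, solutions exist.

Yes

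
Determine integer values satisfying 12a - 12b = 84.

Step 1: Check solvability.
gcd(12, 12) = 12
Since 12 divides 84, solutions exist.

Step 2: Apply extended Euclidean algorithm to find gcd.
We find integers such that 12*x0 + 12*y0 = 12

Step 3: Scale the particular solution.
Multiply by 84/12 = 7:
a = 0, b = -7

Step 4: Verify.
12*(0) - 12*(-7) = 84 = 84 ✓

a = 0, b = -7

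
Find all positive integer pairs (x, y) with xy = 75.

The positive divisors of 75 are: 1, 3, 5, 15, 25, 75.
Each divisor d gives the pair (d, 75/d):
(1, 75), (3, 25), (5, 15), (15, 5), (25, 3), (75, 1)

(1, 75), (3, 25), (5, 15), (15, 5), (25, 3), (75, 1)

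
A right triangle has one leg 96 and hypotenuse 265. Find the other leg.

a² = c² - b² = 70225 - 9216 = 61009
a = 247

247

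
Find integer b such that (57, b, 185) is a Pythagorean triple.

b² = c² - a² = 185² - 57² = 34225 - 3249 = 30976
b = sqrt(30976) = 176

176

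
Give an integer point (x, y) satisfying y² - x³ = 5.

Try small integer x values and check whether x³ + 5 is a perfect square.
x = -1: x³ + 5 = -1³ + 5 = -1 + 5 = 4
Is 4 a perfect square? 2² = 4 ✓
So (x, y) = (-1, 2) is a solution.

x = -1, y = 2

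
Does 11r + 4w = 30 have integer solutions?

Step 1: Compute gcd(11, 4).
gcd(11, 4) = 1

Step 2: Check divisibility.
Does 1 divide 30? 30 = 1 x 30, so yes.

By the theorem on linear Diophantine equations, 11r + 4w = 30 has integer solutions if and only if gcd(11, 4) divides 30. Since 1 | 30, solutions exist.

Yes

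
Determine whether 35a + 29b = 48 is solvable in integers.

Step 1: Compute gcd(35, 29).
gcd(35, 29) = 1

Step 2: Check divisibility.
Does 1 divide 48? 48 = 1 x 48, so yes.

By the theorem on linear Diophantine equations, 35a + 29b = 48 has integer solutions if and only if gcd(35, 29) divides 48. Since 1 | 48, solutions exist.

Yes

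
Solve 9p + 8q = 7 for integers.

Step 1: Check solvability.
gcd(9, 8) = 1
Since 1 divides 7, solutions exist.

Step 2: Apply extended Euclidean algorithm to find gcd.
We find integers such that 9*x0 + 8*y0 = 1

Step 3: Scale the particular solution.
Multiply by 7/1 = 7:
p = 7, q = -7

Step 4: Verify.
9*(7) + 8*(-7) = 7 = 7 ✓

p = 7, q = -7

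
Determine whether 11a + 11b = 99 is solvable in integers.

Step 1: Compute gcd(11, 11).
gcd(11, 11) = 11

Step 2: Check divisibility.
Does 11 divide 99? 99 = 11 x 9, so yes.

By the theorem on linear Diophantine equations, 11a + 11b = 99 has integer solutions if and only if gcd(11, 11) divides 99. Since 11 | 99, solutions exist.

Yes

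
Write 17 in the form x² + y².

We need to find integers x, y > 0 such that x² + y² = 17.
Trying x = 1: y² = 17 - 1² = 17 - 1 = 16
y = 4
Check: 1² + 4² = 1 + 16 = 17 ✓

17 = 1² + 4²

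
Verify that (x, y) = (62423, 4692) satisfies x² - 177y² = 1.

Compute x² = 62423² = 3896630929
Compute 177y² = 177·4692² = 177·22014864 = 3896630928
x² - 177y² = 3896630929 - 3896630928 = 1
Since this equals 1, (62423, 4692) is a solution.

Yes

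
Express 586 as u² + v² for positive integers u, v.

We need to find integers u, v > 0 such that u² + v² = 586.
Trying u = 15: v² = 586 - 15² = 586 - 225 = 361
v = 19
Check: 15² + 19² = 225 + 361 = 586 ✓

586 = 15² + 19²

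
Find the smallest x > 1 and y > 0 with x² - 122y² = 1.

We seek the smallest positive integers (x, y) with x² - 122y² = 1, i.e., x² = 122y² + 1.
Try successive y values:
y = 1: x² = 122·1² + 1 = 123, not a perfect square
y = 2: x² = 122·2² + 1 = 489, not a perfect square
y = 3: x² = 122·3² + 1 = 1099, not a perfect square
... continuing the search (or via continued fractions) ...
y = 22: x² = 122·22² + 1 = 59049, x = 243 ✓

Verify: 243² - 122·22² = 59049 - 59048 = 1 ✓

x = 243, y = 22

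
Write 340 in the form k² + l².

We need to find integers k, l > 0 such that k² + l² = 340.
Trying k = 4: l² = 340 - 4² = 340 - 16 = 324
l = 18
Check: 4² + 18² = 16 + 324 = 340 ✓

340 = 4² + 18²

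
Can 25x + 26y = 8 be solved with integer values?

Step 1: Compute gcd(25, 26).
gcd(25, 26) = 1

Step 2: Check divisibility.
Does 1 divide 8? 8 = 1 x 8, so yes.

By the theorem on linear Diophantine equations, 25x + 26y = 8 has integer solutions if and only if gcd(25, 26) divides 8. Since 1 | 8, solutions exist.

Yes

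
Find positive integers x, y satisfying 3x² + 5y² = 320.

Try small values of x and check whether (320 - 3x²)/5 is a perfect square.
x = 10: 3·10² = 300, so 5y² = 320 - 300 = 20, giving y² = 4, y = 2.
Check: 3·10² + 5·2² = 300 + 20 = 320 ✓

x = 10, y = 2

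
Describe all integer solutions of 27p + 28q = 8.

Step 1: Compute gcd(27, 28) = 1.
Since 1 divides 8, solutions exist.

Step 2: Find a particular solution using extended Euclidean algorithm.
We get p₀ = -8, q₀ = 8.
Check: 27*-8 + 28*8 = 8 = 8 ✓

Step 3: Write the general solution.
p = -8 + (28/1)t = -8 + 28t
q = 8 - (27/1)t = 8 - 27t
for any integer t.

p = -8 + 28t, q = 8 - 27t for integer t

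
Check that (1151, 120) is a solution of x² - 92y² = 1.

Compute x² = 1151² = 1324801
Compute 92y² = 92·120² = 92·14400 = 1324800
x² - 92y² = 1324801 - 1324800 = 1
Since this equals 1, (1151, 120) is a solution.

Yes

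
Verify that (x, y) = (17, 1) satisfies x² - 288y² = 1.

Compute x² = 17² = 289
Compute 288y² = 288·1² = 288·1 = 288
x² - 288y² = 289 - 288 = 1
Since this equals 1, (17, 1) is a solution.

Yes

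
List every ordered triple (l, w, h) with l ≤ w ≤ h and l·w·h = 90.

Iterate l from 1 to ⌊90^(1/3)⌋. For each l dividing 90, iterate w ≥ l with w dividing 90/l, and set h = 90/(l·w).
Triples found (10): (1×1×90), (1×2×45), (1×3×30), (1×5×18), (1×6×15), (1×9×10), (2×3×15), (2×5×9), (3×3×10), (3×5×6)

(1×1×90), (1×2×45), (1×3×30), (1×5×18), (1×6×15), (1×9×10), (2×3×15), (2×5×9), (3×3×10), (3×5×6)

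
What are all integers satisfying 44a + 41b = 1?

Step 1: Compute gcd(44, 41) = 1.
Since 1 divides 1, solutions exist.

Step 2: Find a particular solution using extended Euclidean algorithm.
We get a₀ = 14, b₀ = -15.
Check: 44*14 + 41*-15 = 1 = 1 ✓

Step 3: Write the general solution.
a = 14 + (41/1)t = 14 + 41t
b = -15 - (44/1)t = -15 - 44t
for any integer t.

a = 14 + 41t, b = -15 - 44t for integer t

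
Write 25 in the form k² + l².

We need to find integers k, l > 0 such that k² + l² = 25.
Trying k = 3: l² = 25 - 3² = 25 - 9 = 16
l = 4
Check: 3² + 4² = 9 + 16 = 25 ✓

25 = 3² + 4²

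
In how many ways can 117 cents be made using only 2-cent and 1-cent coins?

We need non-negative integers (x, y) with 2x + 1y = 117.
For each x from 0 to 58, check if (117 - 2x) is a non-negative multiple of 1.
Solutions (x, y): (0,117), (1,115), (2,113), (3,111), ...
Count: 59

59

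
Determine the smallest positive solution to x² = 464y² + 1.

We seek the smallest positive integers (x, y) with x² - 464y² = 1, i.e., x² = 464y² + 1.
Try successive y values:
y = 1: x² = 464·1² + 1 = 465, not a perfect square
y = 2: x² = 464·2² + 1 = 1857, not a perfect square
y = 3: x² = 464·3² + 1 = 4177, not a perfect square
... continuing the search (or via continued fractions) ...
y = 455: x² = 464·455² + 1 = 96059601, x = 9801 ✓

Verify: 9801² - 464·455² = 96059601 - 96059600 = 1 ✓

x = 9801, y = 455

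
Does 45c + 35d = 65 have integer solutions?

Step 1: Compute gcd(45, 35).
gcd(45, 35) = 5

Step 2: Check divisibility.
Does 5 divide 65? 65 = 5 x 13, so yes.

By the theorem on linear Diophantine equations, 45c + 35d = 65 has integer solutions if and only if gcd(45, 35) divides 65. Since 5 | 65, solutions exist.

Yes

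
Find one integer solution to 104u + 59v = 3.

Step 1: Check solvability.
gcd(104, 59) = 1
Since 1 divides 3, solutions exist.

Step 2: Apply extended Euclidean algorithm to find gcd.
We find integers such that 104*x0 + 59*y0 = 1

Step 3: Scale the particular solution.
Multiply by 3/1 = 3:
u = 63, v = -111

Step 4: Verify.
104*(63) + 59*(-111) = 3 = 3 ✓

u = 63, v = -111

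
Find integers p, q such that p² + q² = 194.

We need to find integers p, q > 0 such that p² + q² = 194.
Trying p = 5: q² = 194 - 5² = 194 - 25 = 169
q = 13
Check: 5² + 13² = 25 + 169 = 194 ✓

194 = 5² + 13²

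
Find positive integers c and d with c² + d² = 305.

We need to find integers c, d > 0 such that c² + d² = 305.
Trying c = 4: d² = 305 - 4² = 305 - 16 = 289
d = 17
Check: 4² + 17² = 16 + 289 = 305 ✓

305 = 4² + 17²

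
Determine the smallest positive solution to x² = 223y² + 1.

We seek the smallest positive integers (x, y) with x² - 223y² = 1, i.e., x² = 223y² + 1.
Try successive y values:
y = 1: x² = 223·1² + 1 = 224, not a perfect square
y = 2: x² = 223·2² + 1 = 893, not a perfect square
y = 3: x² = 223·3² + 1 = 2008, not a perfect square
... continuing the search (or via continued fractions) ...
y = 15: x² = 223·15² + 1 = 50176, x = 224 ✓

Verify: 224² - 223·15² = 50176 - 50175 = 1 ✓

x = 224, y = 15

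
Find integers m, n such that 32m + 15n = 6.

Step 1: Check solvability.
gcd(32, 15) = 1
Since 1 divides 6, solutions exist.

Step 2: Apply extended Euclidean algorithm to find gcd.
We find integers such that 32*x0 + 15*y0 = 1

Step 3: Scale the particular solution.
Multiply by 6/1 = 6:
m = -42, n = 90

Step 4: Verify.
32*(-42) + 15*(90) = 6 = 6 ✓

m = -42, n = 90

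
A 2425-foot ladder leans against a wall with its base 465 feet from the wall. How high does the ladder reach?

The ladder, wall, and ground form a right triangle with hypotenuse 2425 and one leg 465.
By the Pythagorean theorem: h² = 2425² - 465² = 5880625 - 216225 = 5664400
h = √5664400 = 2380 feet

2380 feet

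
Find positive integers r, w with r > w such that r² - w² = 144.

Factor: r² - w² = (r+w)(r-w) = 144.
We need two factors of 144 with the same parity.
Use r+w = 72 and r-w = 2 (product 72·2 = 144).
Adding: 2r = 74, so r = 37.
Subtracting: 2w = 70, so w = 35.
Check: 37² - 35² = 1369 - 1225 = 144 ✓

r = 37, w = 35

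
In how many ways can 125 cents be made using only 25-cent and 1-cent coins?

We need non-negative integers (x, y) with 25x + 1y = 125.
For each x from 0 to 5, check if (125 - 25x) is a non-negative multiple of 1.
Solutions (x, y): (0,125), (1,100), (2,75), (3,50), ...
Count: 6

6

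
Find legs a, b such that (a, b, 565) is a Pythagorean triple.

We need a² + b² = 565² = 319225.
Trying: 403² + 396² = 162409 + 156816 = 319225 ✓

(403, 396, 565)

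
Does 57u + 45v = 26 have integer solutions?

Step 1: Compute gcd(57, 45).
gcd(57, 45) = 3

Step 2: Check divisibility.
Does 3 divide 26? 26 = 3 x 8 + 2, so no.

By the theorem on linear Diophantine equations, 57u + 45v = 26 has integer solutions if and only if gcd(57, 45) divides 26. Since 3 does not divide 26, no solutions exist.

No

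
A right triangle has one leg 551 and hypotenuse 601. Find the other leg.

b² = c² - a² = 361201 - 303601 = 57600
b = 240

240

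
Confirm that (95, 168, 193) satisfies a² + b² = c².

Compute a² + b² = 95² + 168² = 9025 + 28224 = 37249
Compute c² = 193² = 37249
Since 37249 = 37249, confirmed.

Yes, it is a Pythagorean triple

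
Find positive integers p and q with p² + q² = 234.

We need to find integers p, q > 0 such that p² + q² = 234.
Trying p = 3: q² = 234 - 3² = 234 - 9 = 225
q = 15
Check: 3² + 15² = 9 + 225 = 234 ✓

234 = 3² + 15²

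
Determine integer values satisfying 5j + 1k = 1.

Step 1: Check solvability.
gcd(5, 1) = 1
Since 1 divides 1, solutions exist.

Step 2: Apply extended Euclidean algorithm to find gcd.
We find integers such that 5*x0 + 1*y0 = 1

Step 3: Scale the particular solution.
Multiply by 1/1 = 1:
j = 0, k = 1

Step 4: Verify.
5*(0) + 1*(1) = 1 = 1 ✓

j = 0, k = 1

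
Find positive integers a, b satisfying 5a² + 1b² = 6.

Try small values of a and check whether (6 - 5a²)/1 is a perfect square.
a = 1: 5·1² = 5, so 1b² = 6 - 5 = 1, giving b² = 1, b = 1.
Check: 5·1² + 1·1² = 5 + 1 = 6 ✓

a = 1, b = 1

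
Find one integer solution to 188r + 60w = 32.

Step 1: Check solvability.
gcd(188, 60) = 4
Since 4 divides 32, solutions exist.

Step 2: Apply extended Euclidean algorithm to find gcd.
We find integers such that 188*x0 + 60*y0 = 4

Step 3: Scale the particular solution.
Multiply by 32/4 = 8:
r = -56, w = 176

Step 4: Verify.
188*(-56) + 60*(176) = 32 = 32 ✓

r = -56, w = 176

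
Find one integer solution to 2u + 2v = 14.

Step 1: Check solvability.
gcd(2, 2) = 2
Since 2 divides 14, solutions exist.

Step 2: Apply extended Euclidean algorithm to find gcd.
We find integers such that 2*x0 + 2*y0 = 2

Step 3: Scale the particular solution.
Multiply by 14/2 = 7:
u = 0, v = 7

Step 4: Verify.
2*(0) + 2*(7) = 14 = 14 ✓

u = 0, v = 7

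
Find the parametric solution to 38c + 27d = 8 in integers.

Step 1: Compute gcd(38, 27) = 1.
Since 1 divides 8, solutions exist.

Step 2: Find a particular solution using extended Euclidean algorithm.
We get c₀ = 40, d₀ = -56.
Check: 38*40 + 27*-56 = 8 = 8 ✓

Step 3: Write the general solution.
c = 40 + (27/1)t = 40 + 27t
d = -56 - (38/1)t = -56 - 38t
for any integer t.

c = 40 + 27t, d = -56 - 38t for integer t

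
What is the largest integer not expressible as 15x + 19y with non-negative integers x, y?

For two coprime denominations a and b, the Frobenius number (largest value not representable as a non-negative combination) is ab - a - b.
Here gcd(15, 19) = 1, so they are coprime.
F(15, 19) = 15·19 - 15 - 19 = 285 - 34 = 251

251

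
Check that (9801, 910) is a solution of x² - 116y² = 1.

Compute x² = 9801² = 96059601
Compute 116y² = 116·910² = 116·828100 = 96059600
x² - 116y² = 96059601 - 96059600 = 1
Since this equals 1, (9801, 910) is a solution.

Yes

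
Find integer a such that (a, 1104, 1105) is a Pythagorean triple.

a² = c² - b² = 1105² - 1104² = 1221025 - 1218816 = 2209
a = sqrt(2209) = 47

47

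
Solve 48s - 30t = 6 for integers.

Step 1: Check solvability.
gcd(48, 30) = 6
Since 6 divides 6, solutions exist.

Step 2: Apply extended Euclidean algorithm to find gcd.
We find integers such that 48*x0 + 30*y0 = 6

Step 3: Scale the particular solution.
Multiply by 6/6 = 1:
s = 2, t = 3

Step 4: Verify.
48*(2) - 30*(3) = 6 = 6 ✓

s = 2, t = 3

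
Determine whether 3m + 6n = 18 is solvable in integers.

Step 1: Compute gcd(3, 6).
gcd(3, 6) = 3

Step 2: Check divisibility.
Does 3 divide 18? 18 = 3 x 6, so yes.

By the theorem on linear Diophantine equations, 3m + 6n = 18 has integer solutions if and only if gcd(3, 6) divides 18. Since 3 | 18, solutions exist.

Yes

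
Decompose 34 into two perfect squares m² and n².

We need to find integers m, n > 0 such that m² + n² = 34.
Trying m = 3: n² = 34 - 3² = 34 - 9 = 25
n = 5
Check: 3² + 5² = 9 + 25 = 34 ✓

34 = 3² + 5²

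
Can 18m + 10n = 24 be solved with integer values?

Step 1: Compute gcd(18, 10).
gcd(18, 10) = 2

Step 2: Check divisibility.
Does 2 divide 24? 24 = 2 x 12, so yes.

By the theorem on linear Diophantine equations, 18m + 10n = 24 has integer solutions if and only if gcd(18, 10) divides 24. Since 2 | 24, solutions exist.

Yes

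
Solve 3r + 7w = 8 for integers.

Step 1: Check solvability.
gcd(3, 7) = 1
Since 1 divides 8, solutions exist.

Step 2: Apply extended Euclidean algorithm to find gcd.
We find integers such that 3*x0 + 7*y0 = 1

Step 3: Scale the particular solution.
Multiply by 8/1 = 8:
r = -16, w = 8

Step 4: Verify.
3*(-16) + 7*(8) = 8 = 8 ✓

r = -16, w = 8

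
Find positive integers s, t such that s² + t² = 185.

Search for s with 185 - s² a perfect square.
s = 4: 185 - 4² = 185 - 16 = 169 = 13² ✓
So s = 4, t = 13.

s = 4, t = 13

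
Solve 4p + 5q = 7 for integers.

Step 1: Check solvability.
gcd(4, 5) = 1
Since 1 divides 7, solutions exist.

Step 2: Apply extended Euclidean algorithm to find gcd.
We find integers such that 4*x0 + 5*y0 = 1

Step 3: Scale the particular solution.
Multiply by 7/1 = 7:
p = -7, q = 7

Step 4: Verify.
4*(-7) + 5*(7) = 7 = 7 ✓

p = -7, q = 7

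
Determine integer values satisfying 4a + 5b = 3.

Step 1: Check solvability.
gcd(4, 5) = 1
Since 1 divides 3, solutions exist.

Step 2: Apply extended Euclidean algorithm to find gcd.
We find integers such that 4*x0 + 5*y0 = 1

Step 3: Scale the particular solution.
Multiply by 3/1 = 3:
a = -3, b = 3

Step 4: Verify.
4*(-3) + 5*(3) = 3 = 3 ✓

a = -3, b = 3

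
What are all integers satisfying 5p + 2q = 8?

Step 1: Compute gcd(5, 2) = 1.
Since 1 divides 8, solutions exist.

Step 2: Find a particular solution using extended Euclidean algorithm.
We get p₀ = 8, q₀ = -16.
Check: 5*8 + 2*-16 = 8 = 8 ✓

Step 3: Write the general solution.
p = 8 + (2/1)t = 8 + 2t
q = -16 - (5/1)t = -16 - 5t
for any integer t.

p = 8 + 2t, q = -16 - 5t for integer t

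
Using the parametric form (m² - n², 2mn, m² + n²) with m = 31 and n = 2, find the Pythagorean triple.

a = m² - n² = 961 - 4 = 957
b = 2mn = 2·31·2 = 124
c = m² + n² = 961 + 4 = 965
Verify: 957² + 124² = 915849 + 15376 = 931225 = 965² ✓

(957, 124, 965)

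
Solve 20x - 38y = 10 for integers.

Step 1: Check solvability.
gcd(20, 38) = 2
Since 2 divides 10, solutions exist.

Step 2: Apply extended Euclidean algorithm to find gcd.
We find integers such that 20*x0 + 38*y0 = 2

Step 3: Scale the particular solution.
Multiply by 10/2 = 5:
x = 10, y = 5

Step 4: Verify.
20*(10) - 38*(5) = 10 = 10 ✓

x = 10, y = 5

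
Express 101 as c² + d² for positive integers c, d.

We need to find integers c, d > 0 such that c² + d² = 101.
Trying c = 1: d² = 101 - 1² = 101 - 1 = 100
d = 10
Check: 1² + 10² = 1 + 100 = 101 ✓

101 = 1² + 10²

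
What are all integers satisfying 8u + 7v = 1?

Step 1: Compute gcd(8, 7) = 1.
Since 1 divides 1, solutions exist.

Step 2: Find a particular solution using extended Euclidean algorithm.
We get u₀ = 1, v₀ = -1.
Check: 8*1 + 7*-1 = 1 = 1 ✓

Step 3: Write the general solution.
u = 1 + (7/1)t = 1 + 7t
v = -1 - (8/1)t = -1 - 8t
for any integer t.

u = 1 + 7t, v = -1 - 8t for integer t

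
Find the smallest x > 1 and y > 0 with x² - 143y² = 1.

We seek the smallest positive integers (x, y) with x² - 143y² = 1, i.e., x² = 143y² + 1.
Try successive y values:
y = 1: x² = 143·1² + 1 = 144, x = 12 ✓

Verify: 12² - 143·1² = 144 - 143 = 1 ✓

x = 12, y = 1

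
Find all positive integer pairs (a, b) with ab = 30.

The positive divisors of 30 are: 1, 2, 3, 5, 6, 10, 15, 30.
Each divisor d gives the pair (d, 30/d):
(1, 30), (2, 15), (3, 10), (5, 6), (6, 5), (10, 3), (15, 2), (30, 1)

(1, 30), (2, 15), (3, 10), (5, 6), (6, 5), (10, 3), (15, 2), (30, 1)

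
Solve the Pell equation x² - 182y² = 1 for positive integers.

We seek the smallest positive integers (x, y) with x² - 182y² = 1, i.e., x² = 182y² + 1.
Try successive y values:
y = 1: x² = 182·1² + 1 = 183, not a perfect square
y = 2: x² = 182·2² + 1 = 729, x = 27 ✓

Verify: 27² - 182·2² = 729 - 728 = 1 ✓

x = 27, y = 2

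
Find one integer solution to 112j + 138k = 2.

Step 1: Check solvability.
gcd(112, 138) = 2
Since 2 divides 2, solutions exist.

Step 2: Apply extended Euclidean algorithm to find gcd.
We find integers such that 112*x0 + 138*y0 = 2

Step 3: Scale the particular solution.
Multiply by 2/2 = 1:
j = -16, k = 13

Step 4: Verify.
112*(-16) + 138*(13) = 2 = 2 ✓

j = -16, k = 13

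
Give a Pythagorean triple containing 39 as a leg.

We need the other leg and hypotenuse such that 39² + x² = c².
Take x = 80, c = 89: 39² + 80² = 1521 + 6400 = 7921 = 89² ✓
Triple: (39, 80, 89)

(39, 80, 89)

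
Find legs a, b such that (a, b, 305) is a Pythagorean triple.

We need a² + b² = 305² = 93025.
Trying: 207² + 224² = 42849 + 50176 = 93025 ✓

(207, 224, 305)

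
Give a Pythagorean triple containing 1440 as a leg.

We need the other leg and hypotenuse such that 1440² + x² = c².
Take x = 5304, c = 5496: 1440² + 5304² = 2073600 + 28132416 = 30206016 = 5496² ✓
Triple: (5304, 1440, 5496)

(5304, 1440, 5496)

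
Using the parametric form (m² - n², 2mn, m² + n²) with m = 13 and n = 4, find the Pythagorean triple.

a = m² - n² = 169 - 16 = 153
b = 2mn = 2·13·4 = 104
c = m² + n² = 169 + 16 = 185
Verify: 153² + 104² = 23409 + 10816 = 34225 = 185² ✓

(153, 104, 185)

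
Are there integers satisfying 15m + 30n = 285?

Step 1: Compute gcd(15, 30).
gcd(15, 30) = 15

Step 2: Check divisibility.
Does 15 divide 285? 285 = 15 x 19, so yes.

By the theorem on linear Diophantine equations, 15m + 30n = 285 has integer solutions if and only if gcd(15, 30) divides 285. Since 15 | 285, solutions exist.

Yes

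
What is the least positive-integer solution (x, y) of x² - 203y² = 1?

We seek the smallest positive integers (x, y) with x² - 203y² = 1, i.e., x² = 203y² + 1.
Try successive y values:
y = 1: x² = 203·1² + 1 = 204, not a perfect square
y = 2: x² = 203·2² + 1 = 813, not a perfect square
y = 3: x² = 203·3² + 1 = 1828, not a perfect square
... continuing the search (or via continued fractions) ...
y = 4: x² = 203·4² + 1 = 3249, x = 57 ✓

Verify: 57² - 203·4² = 3249 - 3248 = 1 ✓

x = 57, y = 4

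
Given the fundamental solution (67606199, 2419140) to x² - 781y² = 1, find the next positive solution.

Solutions to x² - Dy² = 1 are generated by powers of (x₀ + y₀√D).
The next solution satisfies x₁ + y₁√781 = (x₀ + y₀√781)², giving:
x₁ = x₀² + 781y₀² = 67606199² + 781·2419140² = 4570598143227601 + 4570598143227600 = 9141196286455201
y₁ = 2x₀y₀ = 2·67606199·2419140 = 327097720497720

Verify: 9141196286455201² - 781·327097720497720² = 83561469547502357177374179950401 - 83561469547502357177374179950400 = 1 ✓

x = 9141196286455201, y = 327097720497720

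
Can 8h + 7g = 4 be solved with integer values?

Step 1: Compute gcd(8, 7).
gcd(8, 7) = 1

Step 2: Check divisibility.
Does 1 divide 4? 4 = 1 x 4, so yes.

By the theorem on linear Diophantine equations, 8h + 7g = 4 has integer solutions if and only if gcd(8, 7) divides 4. Since 1 | 4, solutions exist.

Yes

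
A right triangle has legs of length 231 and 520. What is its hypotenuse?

c² = a² + b² = 231² + 520² = 53361 + 270400 = 323761
c = 569

569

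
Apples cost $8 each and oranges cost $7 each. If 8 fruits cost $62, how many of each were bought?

Let a = apples, o = oranges.
a + o = 8
8a + 7o = 62
Substitute o = 8 - a:
8a + 7(8 - a) = 62
(8 - 7)a = 62 - 56
1a = 6
a = 6, o = 8 - 6 = 2

Apples: 6, Oranges: 2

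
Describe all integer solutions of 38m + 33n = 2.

Step 1: Compute gcd(38, 33) = 1.
Since 1 divides 2, solutions exist.

Step 2: Find a particular solution using extended Euclidean algorithm.
We get m₀ = -26, n₀ = 30.
Check: 38*-26 + 33*30 = 2 = 2 ✓

Step 3: Write the general solution.
m = -26 + (33/1)t = -26 + 33t
n = 30 - (38/1)t = 30 - 38t
for any integer t.

m = -26 + 33t, n = 30 - 38t for integer t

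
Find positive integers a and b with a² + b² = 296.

We need to find integers a, b > 0 such that a² + b² = 296.
Trying a = 10: b² = 296 - 10² = 296 - 100 = 196
b = 14
Check: 10² + 14² = 100 + 196 = 296 ✓

296 = 10² + 14²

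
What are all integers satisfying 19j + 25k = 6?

Step 1: Compute gcd(19, 25) = 1.
Since 1 divides 6, solutions exist.

Step 2: Find a particular solution using extended Euclidean algorithm.
We get j₀ = 24, k₀ = -18.
Check: 19*24 + 25*-18 = 6 = 6 ✓

Step 3: Write the general solution.
j = 24 + (25/1)t = 24 + 25t
k = -18 - (19/1)t = -18 - 19t
for any integer t.

j = 24 + 25t, k = -18 - 19t for integer t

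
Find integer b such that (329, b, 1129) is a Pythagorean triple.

b² = c² - a² = 1129² - 329² = 1274641 - 108241 = 1166400
b = sqrt(1166400) = 1080

1080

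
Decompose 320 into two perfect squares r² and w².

We need to find integers r, w > 0 such that r² + w² = 320.
Trying r = 8: w² = 320 - 8² = 320 - 64 = 256
w = 16
Check: 8² + 16² = 64 + 256 = 320 ✓

320 = 8² + 16²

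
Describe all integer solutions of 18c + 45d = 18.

Step 1: Compute gcd(18, 45) = 9.
Since 9 divides 18, solutions exist.

Step 2: Find a particular solution using extended Euclidean algorithm.
We get c₀ = -4, d₀ = 2.
Check: 18*-4 + 45*2 = 18 = 18 ✓

Step 3: Write the general solution.
c = -4 + (45/9)t = -4 + 5t
d = 2 - (18/9)t = 2 - 2t
for any integer t.

c = -4 + 5t, d = 2 - 2t for integer t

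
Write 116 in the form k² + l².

We need to find integers k, l > 0 such that k² + l² = 116.
Trying k = 4: l² = 116 - 4² = 116 - 16 = 100
l = 10
Check: 4² + 10² = 16 + 100 = 116 ✓

116 = 4² + 10²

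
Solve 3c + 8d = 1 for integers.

Step 1: Check solvability.
gcd(3, 8) = 1
Since 1 divides 1, solutions exist.

Step 2: Apply extended Euclidean algorithm to find gcd.
We find integers such that 3*x0 + 8*y0 = 1

Step 3: Scale the particular solution.
Multiply by 1/1 = 1:
c = 3, d = -1

Step 4: Verify.
3*(3) + 8*(-1) = 1 = 1 ✓

c = 3, d = -1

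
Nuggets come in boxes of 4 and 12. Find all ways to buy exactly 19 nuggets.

We need non-negative integers (x, y) with 4x + 12y = 19.
For each x in 0..4, check if 19 - 4x is a non-negative multiple of 12.
No x yields an integer y ≥ 0.

No solution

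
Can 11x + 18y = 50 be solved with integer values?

Step 1: Compute gcd(11, 18).
gcd(11, 18) = 1

Step 2: Check divisibility.
Does 1 divide 50? 50 = 1 x 50, so yes.

By the theorem on linear Diophantine equations, 11x + 18y = 50 has integer solutions if and only if gcd(11, 18) divides 50. Since 1 | 50, solutions exist.

Yes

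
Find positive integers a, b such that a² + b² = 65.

Search for a with 65 - a² a perfect square.
a = 1: 65 - 1² = 65 - 1 = 64 = 8² ✓
So a = 1, b = 8.

a = 1, b = 8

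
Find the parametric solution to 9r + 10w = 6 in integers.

Step 1: Compute gcd(9, 10) = 1.
Since 1 divides 6, solutions exist.

Step 2: Find a particular solution using extended Euclidean algorithm.
We get r₀ = -6, w₀ = 6.
Check: 9*-6 + 10*6 = 6 = 6 ✓

Step 3: Write the general solution.
r = -6 + (10/1)t = -6 + 10t
w = 6 - (9/1)t = 6 - 9t
for any integer t.

r = -6 + 10t, w = 6 - 9t for integer t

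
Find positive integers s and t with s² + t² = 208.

We need to find integers s, t > 0 such that s² + t² = 208.
Trying s = 8: t² = 208 - 8² = 208 - 64 = 144
t = 12
Check: 8² + 12² = 64 + 144 = 208 ✓

208 = 8² + 12²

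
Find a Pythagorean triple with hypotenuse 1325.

We need a² + b² = 1325² = 1755625.
Trying: 1235² + 480² = 1525225 + 230400 = 1755625 ✓

(1235, 480, 1325)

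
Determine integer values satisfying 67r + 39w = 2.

Step 1: Check solvability.
gcd(67, 39) = 1
Since 1 divides 2, solutions exist.

Step 2: Apply extended Euclidean algorithm to find gcd.
We find integers such that 67*x0 + 39*y0 = 1

Step 3: Scale the particular solution.
Multiply by 2/1 = 2:
r = 14, w = -24

Step 4: Verify.
67*(14) + 39*(-24) = 2 = 2 ✓

r = 14, w = -24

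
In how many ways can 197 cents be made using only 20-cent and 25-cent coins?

We need non-negative integers (x, y) with 20x + 25y = 197.
For each x from 0 to 9, check if (197 - 20x) is a non-negative multiple of 25.
Solutions (x, y): none
Count: 0

0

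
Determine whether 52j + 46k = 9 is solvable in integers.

Step 1: Compute gcd(52, 46).
gcd(52, 46) = 2

Step 2: Check divisibility.
Does 2 divide 9? 9 = 2 x 4 + 1, so no.

By the theorem on linear Diophantine equations, 52j + 46k = 9 has integer solutions if and only if gcd(52, 46) divides 9. Since 2 does not divide 9, no solutions exist.

No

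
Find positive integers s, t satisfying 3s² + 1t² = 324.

Try small values of s and check whether (324 - 3s²)/1 is a perfect square.
s = 9: 3·9² = 243, so 1t² = 324 - 243 = 81, giving t² = 81, t = 9.
Check: 3·9² + 1·9² = 243 + 81 = 324 ✓

s = 9, t = 9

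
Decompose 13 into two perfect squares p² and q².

We need to find integers p, q > 0 such that p² + q² = 13.
Trying p = 2: q² = 13 - 2² = 13 - 4 = 9
q = 3
Check: 2² + 3² = 4 + 9 = 13 ✓

13 = 2² + 3²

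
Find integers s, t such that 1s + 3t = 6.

Step 1: Check solvability.
gcd(1, 3) = 1
Since 1 divides 6, solutions exist.

Step 2: Apply extended Euclidean algorithm to find gcd.
We find integers such that 1*x0 + 3*y0 = 1

Step 3: Scale the particular solution.
Multiply by 6/1 = 6:
s = 6, t = 0

Step 4: Verify.
1*(6) + 3*(0) = 6 = 6 ✓

s = 6, t = 0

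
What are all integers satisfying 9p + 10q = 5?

Step 1: Compute gcd(9, 10) = 1.
Since 1 divides 5, solutions exist.

Step 2: Find a particular solution using extended Euclidean algorithm.
We get p₀ = -5, q₀ = 5.
Check: 9*-5 + 10*5 = 5 = 5 ✓

Step 3: Write the general solution.
p = -5 + (10/1)t = -5 + 10t
q = 5 - (9/1)t = 5 - 9t
for any integer t.

p = -5 + 10t, q = 5 - 9t for integer t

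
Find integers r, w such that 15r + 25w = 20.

Step 1: Check solvability.
gcd(15, 25) = 5
Since 5 divides 20, solutions exist.

Step 2: Apply extended Euclidean algorithm to find gcd.
We find integers such that 15*x0 + 25*y0 = 5

Step 3: Scale the particular solution.
Multiply by 20/5 = 4:
r = 8, w = -4

Step 4: Verify.
15*(8) + 25*(-4) = 20 = 20 ✓

r = 8, w = -4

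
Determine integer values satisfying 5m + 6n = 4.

Step 1: Check solvability.
gcd(5, 6) = 1
Since 1 divides 4, solutions exist.

Step 2: Apply extended Euclidean algorithm to find gcd.
We find integers such that 5*x0 + 6*y0 = 1

Step 3: Scale the particular solution.
Multiply by 4/1 = 4:
m = -4, n = 4

Step 4: Verify.
5*(-4) + 6*(4) = 4 = 4 ✓

m = -4, n = 4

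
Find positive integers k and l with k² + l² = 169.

We need to find integers k, l > 0 such that k² + l² = 169.
Trying k = 5: l² = 169 - 5² = 169 - 25 = 144
l = 12
Check: 5² + 12² = 25 + 144 = 169 ✓

169 = 5² + 12²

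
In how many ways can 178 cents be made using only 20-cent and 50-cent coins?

We need non-negative integers (x, y) with 20x + 50y = 178.
For each x from 0 to 8, check if (178 - 20x) is a non-negative multiple of 50.
Solutions (x, y): none
Count: 0

0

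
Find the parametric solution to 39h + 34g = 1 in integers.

Step 1: Compute gcd(39, 34) = 1.
Since 1 divides 1, solutions exist.

Step 2: Find a particular solution using extended Euclidean algorithm.
We get h₀ = 7, g₀ = -8.
Check: 39*7 + 34*-8 = 1 = 1 ✓

Step 3: Write the general solution.
h = 7 + (34/1)t = 7 + 34t
g = -8 - (39/1)t = -8 - 39t
for any integer t.

h = 7 + 34t, g = -8 - 39t for integer t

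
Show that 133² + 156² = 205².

Compute a² + b²:
133² + 156² = 17689 + 24336 = 42025
Compute c²:
205² = 42025
Since 42025 = 42025, it is a Pythagorean triple.

Yes, it is a Pythagorean triple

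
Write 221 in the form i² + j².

We need to find integers i, j > 0 such that i² + j² = 221.
Trying i = 5: j² = 221 - 5² = 221 - 25 = 196
j = 14
Check: 5² + 14² = 25 + 196 = 221 ✓

221 = 5² + 14²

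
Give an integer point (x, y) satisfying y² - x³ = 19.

Try small integer x values and check whether x³ + 19 is a perfect square.
x = 5: x³ + 19 = 5³ + 19 = 125 + 19 = 144
Is 144 a perfect square? 12² = 144 ✓
So (x, y) = (5, 12) is a solution.

x = 5, y = 12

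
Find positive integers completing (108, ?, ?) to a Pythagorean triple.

We need the other leg and hypotenuse such that 108² + x² = c².
Take x = 231, c = 255: 108² + 231² = 11664 + 53361 = 65025 = 255² ✓
Triple: (231, 108, 255)

(231, 108, 255)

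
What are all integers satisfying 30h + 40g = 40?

Step 1: Compute gcd(30, 40) = 10.
Since 10 divides 40, solutions exist.

Step 2: Find a particular solution using extended Euclidean algorithm.
We get h₀ = -4, g₀ = 4.
Check: 30*-4 + 40*4 = 40 = 40 ✓

Step 3: Write the general solution.
h = -4 + (40/10)t = -4 + 4t
g = 4 - (30/10)t = 4 - 3t
for any integer t.

h = -4 + 4t, g = 4 - 3t for integer t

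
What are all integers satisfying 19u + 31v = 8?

Step 1: Compute gcd(19, 31) = 1.
Since 1 divides 8, solutions exist.

Step 2: Find a particular solution using extended Euclidean algorithm.
We get u₀ = -104, v₀ = 64.
Check: 19*-104 + 31*64 = 8 = 8 ✓

Step 3: Write the general solution.
u = -104 + (31/1)t = -104 + 31t
v = 64 - (19/1)t = 64 - 19t
for any integer t.

u = -104 + 31t, v = 64 - 19t for integer t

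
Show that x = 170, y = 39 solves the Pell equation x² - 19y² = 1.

Compute x² = 170² = 28900
Compute 19y² = 19·39² = 19·1521 = 28899
x² - 19y² = 28900 - 28899 = 1
Since this equals 1, (170, 39) is a solution.

Yes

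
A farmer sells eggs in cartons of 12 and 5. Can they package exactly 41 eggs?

We need non-negative a, b with 12a + 5b = 41.
gcd(12, 5) = 1 divides 41.
Try a = 3: 5b = 41 - 36 = 5, so b = 1.
One way: 3 cartons of 12 and 1 cartons of 5.

Yes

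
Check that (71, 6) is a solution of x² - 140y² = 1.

Compute x² = 71² = 5041
Compute 140y² = 140·6² = 140·36 = 5040
x² - 140y² = 5041 - 5040 = 1
Since this equals 1, (71, 6) is a solution.

Yes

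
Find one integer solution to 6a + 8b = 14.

Step 1: Check solvability.
gcd(6, 8) = 2
Since 2 divides 14, solutions exist.

Step 2: Apply extended Euclidean algorithm to find gcd.
We find integers such that 6*x0 + 8*y0 = 2

Step 3: Scale the particular solution.
Multiply by 14/2 = 7:
a = -7, b = 7

Step 4: Verify.
6*(-7) + 8*(7) = 14 = 14 ✓

a = -7, b = 7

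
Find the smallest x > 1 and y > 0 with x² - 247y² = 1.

We seek the smallest positive integers (x, y) with x² - 247y² = 1, i.e., x² = 247y² + 1.
Try successive y values:
y = 1: x² = 247·1² + 1 = 248, not a perfect square
y = 2: x² = 247·2² + 1 = 989, not a perfect square
y = 3: x² = 247·3² + 1 = 2224, not a perfect square
... continuing the search (or via continued fractions) ...
y = 5427: x² = 247·5427² + 1 = 7274725264, x = 85292 ✓

Verify: 85292² - 247·5427² = 7274725264 - 7274725263 = 1 ✓

x = 85292, y = 5427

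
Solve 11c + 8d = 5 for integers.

Step 1: Check solvability.
gcd(11, 8) = 1
Since 1 divides 5, solutions exist.

Step 2: Apply extended Euclidean algorithm to find gcd.
We find integers such that 11*x0 + 8*y0 = 1

Step 3: Scale the particular solution.
Multiply by 5/1 = 5:
c = 15, d = -20

Step 4: Verify.
11*(15) + 8*(-20) = 5 = 5 ✓

c = 15, d = -20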